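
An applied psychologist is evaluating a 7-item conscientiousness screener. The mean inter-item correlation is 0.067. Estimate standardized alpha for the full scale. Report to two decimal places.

Standardized α = k·r̄ / (1 + (k−1)·r̄) = 7 × 0.067 / (1 + 6 × 0.067)
  = 0.4690 / 1.4020 = 0.33

standardized alpha = 0.33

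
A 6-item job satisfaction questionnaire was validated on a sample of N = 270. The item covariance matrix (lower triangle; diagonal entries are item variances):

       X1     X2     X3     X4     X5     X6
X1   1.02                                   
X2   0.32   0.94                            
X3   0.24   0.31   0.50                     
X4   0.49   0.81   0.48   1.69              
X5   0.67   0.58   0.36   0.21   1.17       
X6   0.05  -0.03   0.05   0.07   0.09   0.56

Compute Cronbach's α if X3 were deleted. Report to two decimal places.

α = 0.68

Remaining items: X1, X2, X4, X5, X6 (k = 5).
Σσ²ᵢ = 1.02 + 0.94 + 1.69 + 1.17 + 0.56 = 5.38
σ²_T = 5.38 + 2 × 3.26 = 11.90
α (item deleted) = (5/4)·(1 − 5.38/11.90) = 0.68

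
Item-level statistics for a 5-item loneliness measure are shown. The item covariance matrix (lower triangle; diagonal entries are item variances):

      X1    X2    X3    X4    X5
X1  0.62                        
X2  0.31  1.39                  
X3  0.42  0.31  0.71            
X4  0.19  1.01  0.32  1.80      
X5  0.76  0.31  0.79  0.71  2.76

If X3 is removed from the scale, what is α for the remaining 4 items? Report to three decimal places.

α = 0.667

Remaining items: X1, X2, X4, X5 (k = 4).
ΣVar(i) = 0.62 + 1.39 + 1.80 + 2.76 = 6.57
σ²_total = 6.57 + 2 × 3.29 = 13.15
α (item deleted) = (4/3)·(1 − 6.57/13.15) = 0.667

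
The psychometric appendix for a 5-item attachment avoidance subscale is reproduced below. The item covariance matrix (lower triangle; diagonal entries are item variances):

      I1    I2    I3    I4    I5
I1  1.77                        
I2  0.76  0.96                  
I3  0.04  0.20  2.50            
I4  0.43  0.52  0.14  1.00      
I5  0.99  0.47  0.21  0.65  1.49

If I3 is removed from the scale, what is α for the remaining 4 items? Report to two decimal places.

Remaining items: I1, I2, I4, I5 (k = 4).
Σσᵢ² = 1.77 + 0.96 + 1.00 + 1.49 = 5.22
σ²_total = 5.22 + 2 × 3.82 = 12.86
α (item deleted) = (4/3)·(1 − 5.22/12.86) = 0.79

α = 0.79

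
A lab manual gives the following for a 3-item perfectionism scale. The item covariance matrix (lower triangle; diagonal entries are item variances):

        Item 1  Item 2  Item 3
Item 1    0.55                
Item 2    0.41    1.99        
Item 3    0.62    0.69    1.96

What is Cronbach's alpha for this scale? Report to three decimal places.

Σσᵢ² = 0.55 + 1.99 + 1.96 = 4.50
Sum of the distinct covariances = 1.72
σ²_total = 4.50 + 2 × 1.72 = 7.94
α = (k/(k−1))·(1 − Σσᵢ²/σ²_total) = (3/2)·(1 − 4.50/7.94) = 0.650

α = 0.650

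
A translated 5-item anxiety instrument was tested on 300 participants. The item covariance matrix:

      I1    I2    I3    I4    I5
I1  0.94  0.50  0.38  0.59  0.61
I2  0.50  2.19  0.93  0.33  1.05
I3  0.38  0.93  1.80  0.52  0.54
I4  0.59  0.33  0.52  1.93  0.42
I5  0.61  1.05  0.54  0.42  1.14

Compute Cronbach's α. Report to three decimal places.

Σσ²ᵢ = 0.94 + 2.19 + 1.80 + 1.93 + 1.14 = 8.00
Sum of the distinct covariances = 5.87
Var(T) = 8.00 + 2 × 5.87 = 19.74
α = (k/(k−1))·(1 − Σσ²ᵢ/Var(T)) = (5/4)·(1 − 8.00/19.74) = 0.743

Cronbach's α = 0.743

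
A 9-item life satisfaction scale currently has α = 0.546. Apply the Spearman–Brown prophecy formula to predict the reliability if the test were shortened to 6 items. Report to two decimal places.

predicted reliability = 0.44

Length factor m = 6/9 = 0.6667
α' = m·α / (1 − (1−m)·α)
   = 6/9 × 0.546 / (1 − (1 − 6/9) × 0.546)
   = 0.3640 / 0.8180 = 0.44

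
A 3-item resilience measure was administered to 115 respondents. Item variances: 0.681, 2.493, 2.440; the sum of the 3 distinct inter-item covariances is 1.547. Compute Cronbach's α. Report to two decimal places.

ΣVar(i) = 0.681 + 2.493 + 2.440 = 5.614
Sum of distinct covariances = 1.547
σ²_total = ΣVar(i) + 2·Σcov = 5.614 + 2 × 1.547 = 8.708
α = (3/2)·(1 − 5.614/8.708) = 0.53

α = 0.53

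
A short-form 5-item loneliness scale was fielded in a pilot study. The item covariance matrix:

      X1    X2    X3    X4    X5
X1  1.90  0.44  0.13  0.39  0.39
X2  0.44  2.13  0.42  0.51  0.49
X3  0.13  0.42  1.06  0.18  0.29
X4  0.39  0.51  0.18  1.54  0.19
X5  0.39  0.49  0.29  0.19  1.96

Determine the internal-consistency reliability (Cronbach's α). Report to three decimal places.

sum of item variances = 1.90 + 2.13 + 1.06 + 1.54 + 1.96 = 8.59
Sum of the distinct covariances = 3.43
σ²_T = 8.59 + 2 × 3.43 = 15.45
α = (k/(k−1))·(1 − sum of item variances/σ²_T) = (5/4)·(1 − 8.59/15.45) = 0.555

Cronbach's α = 0.555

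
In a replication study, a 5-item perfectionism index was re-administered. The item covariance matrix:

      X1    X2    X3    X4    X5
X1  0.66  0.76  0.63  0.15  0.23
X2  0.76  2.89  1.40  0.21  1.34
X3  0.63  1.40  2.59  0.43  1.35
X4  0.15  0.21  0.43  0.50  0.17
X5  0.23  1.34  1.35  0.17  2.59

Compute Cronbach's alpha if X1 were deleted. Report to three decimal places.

Remaining items: X2, X3, X4, X5 (k = 4).
sum of item variances = 2.89 + 2.59 + 0.50 + 2.59 = 8.57
σ²_T = 8.57 + 2 × 4.90 = 18.37
α (item deleted) = (4/3)·(1 − 8.57/18.37) = 0.711

Cronbach's alpha = 0.711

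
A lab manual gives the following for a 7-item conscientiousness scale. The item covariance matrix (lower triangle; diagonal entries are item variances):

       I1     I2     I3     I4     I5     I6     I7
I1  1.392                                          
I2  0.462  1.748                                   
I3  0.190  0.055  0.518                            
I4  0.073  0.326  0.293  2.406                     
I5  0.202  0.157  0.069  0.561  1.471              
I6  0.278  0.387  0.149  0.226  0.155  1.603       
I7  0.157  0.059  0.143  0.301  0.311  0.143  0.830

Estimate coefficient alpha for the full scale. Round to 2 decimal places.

Σσᵢ² = 1.392 + 1.748 + 0.518 + 2.406 + 1.471 + 1.603 + 0.830 = 9.968
Σ_{i<j} σ_ij = 4.697
σ²_total = 9.968 + 2 × 4.697 = 19.362
α = (k/(k−1))·(1 − Σσᵢ²/σ²_total) = (7/6)·(1 − 9.968/19.362) = 0.57

coefficient alpha = 0.57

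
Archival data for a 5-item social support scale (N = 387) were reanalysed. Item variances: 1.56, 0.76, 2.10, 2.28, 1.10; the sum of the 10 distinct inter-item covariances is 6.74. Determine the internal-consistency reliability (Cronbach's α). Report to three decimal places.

Cronbach's α = 0.792

ΣVar(i) = 1.56 + 0.76 + 2.10 + 2.28 + 1.10 = 7.80
Sum of distinct covariances = 6.74
total variance = ΣVar(i) + 2·Σcov = 7.80 + 2 × 6.74 = 21.28
α = (5/4)·(1 − 7.80/21.28) = 0.792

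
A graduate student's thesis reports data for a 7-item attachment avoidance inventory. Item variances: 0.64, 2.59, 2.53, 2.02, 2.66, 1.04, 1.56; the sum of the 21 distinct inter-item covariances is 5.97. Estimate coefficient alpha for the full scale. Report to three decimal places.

coefficient alpha = 0.558

ΣVar(i) = 0.64 + 2.59 + 2.53 + 2.02 + 2.66 + 1.04 + 1.56 = 13.04
Sum of distinct covariances = 5.97
σ²_T = ΣVar(i) + 2·Σcov = 13.04 + 2 × 5.97 = 24.98
α = (7/6)·(1 − 13.04/24.98) = 0.558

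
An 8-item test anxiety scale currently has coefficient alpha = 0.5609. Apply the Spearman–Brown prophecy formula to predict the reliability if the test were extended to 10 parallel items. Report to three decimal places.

Length factor m = 10/8 = 1.2500
α' = m·α / (1 + (m−1)·α)
   = 10/8 × 0.5609 / (1 + (10/8 − 1) × 0.5609)
   = 0.7011 / 1.1402 = 0.615

predicted reliability = 0.615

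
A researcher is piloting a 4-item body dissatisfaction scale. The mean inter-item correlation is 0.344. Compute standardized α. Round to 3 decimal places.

α = 0.677

Standardized α = k·r̄ / (1 + (k−1)·r̄) = 4 × 0.344 / (1 + 3 × 0.344)
  = 1.3760 / 2.0320 = 0.677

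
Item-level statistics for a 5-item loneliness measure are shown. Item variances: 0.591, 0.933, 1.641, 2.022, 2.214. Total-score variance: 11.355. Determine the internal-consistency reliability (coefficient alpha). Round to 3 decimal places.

ΣVar(i) = 0.591 + 0.933 + 1.641 + 2.022 + 2.214 = 7.401
α = (k/(k−1))·(1 − ΣVar(i)/Var(T)) = (5/4)·(1 − 7.401/11.355) = 0.435

coefficient alpha = 0.435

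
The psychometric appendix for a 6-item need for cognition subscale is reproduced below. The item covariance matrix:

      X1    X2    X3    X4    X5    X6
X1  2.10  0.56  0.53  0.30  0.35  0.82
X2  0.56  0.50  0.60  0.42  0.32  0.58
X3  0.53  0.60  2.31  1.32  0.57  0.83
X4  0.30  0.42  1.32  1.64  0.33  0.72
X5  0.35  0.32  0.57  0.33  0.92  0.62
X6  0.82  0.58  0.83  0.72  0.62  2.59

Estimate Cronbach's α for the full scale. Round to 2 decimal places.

Σσ²ᵢ = 2.10 + 0.50 + 2.31 + 1.64 + 0.92 + 2.59 = 10.06
Sum of off-diagonal covariances = 8.87
σ²_T = 10.06 + 2 × 8.87 = 27.80
α = (k/(k−1))·(1 − Σσ²ᵢ/σ²_T) = (6/5)·(1 − 10.06/27.80) = 0.77

α = 0.77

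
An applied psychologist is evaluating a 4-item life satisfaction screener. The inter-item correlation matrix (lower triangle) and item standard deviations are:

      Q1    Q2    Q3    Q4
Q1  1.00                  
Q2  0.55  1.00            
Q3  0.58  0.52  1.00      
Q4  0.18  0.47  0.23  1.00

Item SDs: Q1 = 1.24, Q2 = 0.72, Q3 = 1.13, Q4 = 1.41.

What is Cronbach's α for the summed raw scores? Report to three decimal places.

α = 0.694

Σσ²ᵢ = 1.24² + 0.72² + 1.13² + 1.41² = 5.3210
Covariances σ_ij = r_ij · s_i · s_j:
  σ(Q1,Q2) = 0.55 × 1.24 × 0.72 = 0.4910
  σ(Q1,Q3) = 0.58 × 1.24 × 1.13 = 0.8127
  σ(Q1,Q4) = 0.18 × 1.24 × 1.41 = 0.3147
  σ(Q2,Q3) = 0.52 × 0.72 × 1.13 = 0.4231
  σ(Q2,Q4) = 0.47 × 0.72 × 1.41 = 0.4771
  σ(Q3,Q4) = 0.23 × 1.13 × 1.41 = 0.3665
σ²_T = Σσ²ᵢ + 2·Σσ_ij = 5.3210 + 2 × 2.8851 = 11.0912
α = (4/3)·(1 − 5.3210/11.0912) = 0.694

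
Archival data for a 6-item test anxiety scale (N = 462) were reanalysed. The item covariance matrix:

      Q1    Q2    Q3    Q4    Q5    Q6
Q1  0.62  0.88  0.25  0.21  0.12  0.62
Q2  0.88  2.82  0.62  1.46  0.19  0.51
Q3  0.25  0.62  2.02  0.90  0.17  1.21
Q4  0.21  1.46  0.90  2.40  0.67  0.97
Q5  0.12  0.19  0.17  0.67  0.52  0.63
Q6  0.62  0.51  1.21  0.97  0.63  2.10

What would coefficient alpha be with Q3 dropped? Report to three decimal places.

coefficient alpha = 0.746

Remaining items: Q1, Q2, Q4, Q5, Q6 (k = 5).
sum of item variances = 0.62 + 2.82 + 2.40 + 0.52 + 2.10 = 8.46
σ²_T = 8.46 + 2 × 6.26 = 20.98
α (item deleted) = (5/4)·(1 − 8.46/20.98) = 0.746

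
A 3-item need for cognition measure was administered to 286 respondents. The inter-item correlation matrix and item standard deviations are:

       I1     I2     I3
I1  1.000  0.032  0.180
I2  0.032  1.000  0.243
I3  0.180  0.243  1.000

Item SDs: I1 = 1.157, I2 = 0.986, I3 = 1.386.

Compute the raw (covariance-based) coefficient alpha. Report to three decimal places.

α = 0.355

Σσ²ᵢ = 1.157² + 0.986² + 1.386² = 4.2318
Covariances σ_ij = r_ij · s_i · s_j:
  σ(I1,I2) = 0.032 × 1.157 × 0.986 = 0.0365
  σ(I1,I3) = 0.180 × 1.157 × 1.386 = 0.2886
  σ(I2,I3) = 0.243 × 0.986 × 1.386 = 0.3321
σ²_T = Σσ²ᵢ + 2·Σσ_ij = 4.2318 + 2 × 0.6572 = 5.5462
α = (3/2)·(1 − 4.2318/5.5462) = 0.355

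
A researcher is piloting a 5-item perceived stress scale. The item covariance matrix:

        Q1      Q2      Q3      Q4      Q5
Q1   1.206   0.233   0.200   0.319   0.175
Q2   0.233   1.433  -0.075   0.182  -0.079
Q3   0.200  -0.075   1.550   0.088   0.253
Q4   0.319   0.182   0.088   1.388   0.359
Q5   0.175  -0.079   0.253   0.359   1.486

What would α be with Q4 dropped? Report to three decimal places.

Remaining items: Q1, Q2, Q3, Q5 (k = 4).
sum of item variances = 1.206 + 1.433 + 1.550 + 1.486 = 5.675
total variance = 5.675 + 2 × 0.707 = 7.089
α (item deleted) = (4/3)·(1 − 5.675/7.089) = 0.266

α = 0.266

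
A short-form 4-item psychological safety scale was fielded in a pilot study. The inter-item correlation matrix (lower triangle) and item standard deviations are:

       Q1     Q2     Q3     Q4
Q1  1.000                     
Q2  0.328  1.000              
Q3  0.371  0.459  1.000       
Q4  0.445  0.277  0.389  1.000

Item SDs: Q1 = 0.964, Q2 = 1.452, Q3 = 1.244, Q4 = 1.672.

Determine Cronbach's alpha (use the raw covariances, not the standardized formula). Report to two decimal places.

Σσ²ᵢ = 0.964² + 1.452² + 1.244² + 1.672² = 7.3807
Covariances σ_ij = r_ij · s_i · s_j:
  σ(Q1,Q2) = 0.328 × 0.964 × 1.452 = 0.4591
  σ(Q1,Q3) = 0.371 × 0.964 × 1.244 = 0.4449
  σ(Q1,Q4) = 0.445 × 0.964 × 1.672 = 0.7173
  σ(Q2,Q3) = 0.459 × 1.452 × 1.244 = 0.8291
  σ(Q2,Q4) = 0.277 × 1.452 × 1.672 = 0.6725
  σ(Q3,Q4) = 0.389 × 1.244 × 1.672 = 0.8091
σ²_T = Σσ²ᵢ + 2·Σσ_ij = 7.3807 + 2 × 3.9320 = 15.2447
α = (4/3)·(1 − 7.3807/15.2447) = 0.69

α = 0.69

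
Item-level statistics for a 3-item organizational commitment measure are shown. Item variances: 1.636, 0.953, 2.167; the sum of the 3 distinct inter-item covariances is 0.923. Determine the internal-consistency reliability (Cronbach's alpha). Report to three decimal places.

Σσᵢ² = 1.636 + 0.953 + 2.167 = 4.756
Sum of distinct covariances = 0.923
total variance = Σσᵢ² + 2·Σcov = 4.756 + 2 × 0.923 = 6.602
α = (3/2)·(1 − 4.756/6.602) = 0.419

α = 0.419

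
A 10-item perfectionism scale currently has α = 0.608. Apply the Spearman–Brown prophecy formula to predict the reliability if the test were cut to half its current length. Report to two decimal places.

predicted reliability = 0.44

Length factor m = 1/2
α' = m·α / (1 − (1−m)·α)
   = 1/2 × 0.608 / (1 − (1 − 1/2) × 0.608)
   = 0.3040 / 0.6960 = 0.44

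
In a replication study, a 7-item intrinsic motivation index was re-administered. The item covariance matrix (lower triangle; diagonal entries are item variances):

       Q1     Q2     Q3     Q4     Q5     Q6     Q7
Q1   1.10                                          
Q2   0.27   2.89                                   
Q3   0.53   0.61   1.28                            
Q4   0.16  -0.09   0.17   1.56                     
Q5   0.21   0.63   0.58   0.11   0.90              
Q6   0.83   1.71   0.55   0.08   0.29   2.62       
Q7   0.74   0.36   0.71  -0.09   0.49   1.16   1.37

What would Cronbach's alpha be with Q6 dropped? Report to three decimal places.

Cronbach's alpha = 0.651

Remaining items: Q1, Q2, Q3, Q4, Q5, Q7 (k = 6).
Σσ²ᵢ = 1.10 + 2.89 + 1.28 + 1.56 + 0.90 + 1.37 = 9.10
σ²_total = 9.10 + 2 × 5.39 = 19.88
α (item deleted) = (6/5)·(1 − 9.10/19.88) = 0.651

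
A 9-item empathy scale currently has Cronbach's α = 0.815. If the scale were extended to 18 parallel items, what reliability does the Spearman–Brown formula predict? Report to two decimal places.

predicted reliability = 0.90

Length factor m = 18/9 = 2.0000
α' = m·α / (1 + (m−1)·α)
   = 18/9 × 0.815 / (1 + (18/9 − 1) × 0.815)
   = 1.6300 / 1.8150 = 0.90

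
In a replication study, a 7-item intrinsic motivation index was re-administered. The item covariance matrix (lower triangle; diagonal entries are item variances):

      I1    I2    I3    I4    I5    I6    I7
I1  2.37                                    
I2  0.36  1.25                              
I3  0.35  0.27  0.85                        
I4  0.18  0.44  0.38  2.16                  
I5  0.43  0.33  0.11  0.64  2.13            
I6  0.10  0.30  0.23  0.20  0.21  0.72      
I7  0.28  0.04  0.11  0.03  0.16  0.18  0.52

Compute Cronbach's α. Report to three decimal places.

Cronbach's α = 0.602

sum of item variances = 2.37 + 1.25 + 0.85 + 2.16 + 2.13 + 0.72 + 0.52 = 10.00
Σ_{i<j} σ_ij = 5.33
total variance = 10.00 + 2 × 5.33 = 20.66
α = (k/(k−1))·(1 − sum of item variances/total variance) = (7/6)·(1 − 10.00/20.66) = 0.602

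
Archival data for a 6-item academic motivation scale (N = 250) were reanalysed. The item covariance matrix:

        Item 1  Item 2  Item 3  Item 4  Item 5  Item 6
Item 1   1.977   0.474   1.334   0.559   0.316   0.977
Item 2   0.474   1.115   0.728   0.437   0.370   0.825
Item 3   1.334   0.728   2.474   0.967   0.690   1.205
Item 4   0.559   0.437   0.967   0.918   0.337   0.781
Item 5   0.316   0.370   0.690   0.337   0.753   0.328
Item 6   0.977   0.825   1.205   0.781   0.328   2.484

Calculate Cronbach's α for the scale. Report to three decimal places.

Cronbach's α = 0.816

sum of item variances = 1.977 + 1.115 + 2.474 + 0.918 + 0.753 + 2.484 = 9.721
Sum of off-diagonal covariances = 10.328
σ²_T = 9.721 + 2 × 10.328 = 30.377
α = (k/(k−1))·(1 − sum of item variances/σ²_T) = (6/5)·(1 − 9.721/30.377) = 0.816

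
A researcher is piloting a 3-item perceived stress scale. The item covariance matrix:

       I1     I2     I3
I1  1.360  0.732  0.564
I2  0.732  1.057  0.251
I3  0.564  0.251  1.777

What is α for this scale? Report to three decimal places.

α = 0.637

ΣVar(i) = 1.360 + 1.057 + 1.777 = 4.194
Sum of the distinct covariances = 1.547
σ²_total = 4.194 + 2 × 1.547 = 7.288
α = (k/(k−1))·(1 − ΣVar(i)/σ²_total) = (3/2)·(1 − 4.194/7.288) = 0.637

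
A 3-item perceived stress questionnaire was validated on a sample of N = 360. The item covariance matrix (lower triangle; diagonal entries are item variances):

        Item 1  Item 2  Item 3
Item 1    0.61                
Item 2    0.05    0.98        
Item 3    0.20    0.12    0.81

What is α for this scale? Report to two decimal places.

α = 0.35

sum of item variances = 0.61 + 0.98 + 0.81 = 2.40
Sum of the distinct covariances = 0.37
σ²_total = 2.40 + 2 × 0.37 = 3.14
α = (k/(k−1))·(1 − sum of item variances/σ²_total) = (3/2)·(1 − 2.40/3.14) = 0.35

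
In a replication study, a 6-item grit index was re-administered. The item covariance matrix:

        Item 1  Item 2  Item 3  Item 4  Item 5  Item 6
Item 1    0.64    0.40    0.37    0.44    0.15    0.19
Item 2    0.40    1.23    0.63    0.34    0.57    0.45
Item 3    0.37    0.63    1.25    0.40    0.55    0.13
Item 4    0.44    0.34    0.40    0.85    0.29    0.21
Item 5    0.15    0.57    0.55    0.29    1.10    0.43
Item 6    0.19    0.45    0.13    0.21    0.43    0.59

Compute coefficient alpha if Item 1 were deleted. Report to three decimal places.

Remaining items: Item 2, Item 3, Item 4, Item 5, Item 6 (k = 5).
Σσᵢ² = 1.23 + 1.25 + 0.85 + 1.10 + 0.59 = 5.02
total variance = 5.02 + 2 × 4.00 = 13.02
α (item deleted) = (5/4)·(1 − 5.02/13.02) = 0.768

α = 0.768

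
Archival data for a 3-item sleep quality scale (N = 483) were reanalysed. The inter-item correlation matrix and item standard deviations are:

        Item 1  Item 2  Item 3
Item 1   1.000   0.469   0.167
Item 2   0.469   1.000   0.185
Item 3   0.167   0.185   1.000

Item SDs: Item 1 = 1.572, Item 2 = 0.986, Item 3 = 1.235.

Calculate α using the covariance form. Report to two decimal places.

Σσ²ᵢ = 1.572² + 0.986² + 1.235² = 4.9686
Covariances σ_ij = r_ij · s_i · s_j:
  σ(Item 1,Item 2) = 0.469 × 1.572 × 0.986 = 0.7269
  σ(Item 1,Item 3) = 0.167 × 1.572 × 1.235 = 0.3242
  σ(Item 2,Item 3) = 0.185 × 0.986 × 1.235 = 0.2253
σ²_T = Σσ²ᵢ + 2·Σσ_ij = 4.9686 + 2 × 1.2764 = 7.5214
α = (3/2)·(1 − 4.9686/7.5214) = 0.51

α = 0.51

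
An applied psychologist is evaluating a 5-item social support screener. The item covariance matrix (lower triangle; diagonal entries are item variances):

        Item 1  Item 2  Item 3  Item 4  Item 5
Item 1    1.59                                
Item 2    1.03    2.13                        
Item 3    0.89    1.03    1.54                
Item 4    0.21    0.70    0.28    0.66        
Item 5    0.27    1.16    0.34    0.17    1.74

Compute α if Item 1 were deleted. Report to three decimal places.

Remaining items: Item 2, Item 3, Item 4, Item 5 (k = 4).
sum of item variances = 2.13 + 1.54 + 0.66 + 1.74 = 6.07
total variance = 6.07 + 2 × 3.68 = 13.43
α (item deleted) = (4/3)·(1 − 6.07/13.43) = 0.731

α = 0.731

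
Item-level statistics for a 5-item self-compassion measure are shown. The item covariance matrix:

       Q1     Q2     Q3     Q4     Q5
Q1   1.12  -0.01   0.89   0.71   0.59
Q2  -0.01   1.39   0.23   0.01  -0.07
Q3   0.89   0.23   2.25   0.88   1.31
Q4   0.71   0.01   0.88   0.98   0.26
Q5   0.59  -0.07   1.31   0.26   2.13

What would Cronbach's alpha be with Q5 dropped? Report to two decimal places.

α = 0.65

Remaining items: Q1, Q2, Q3, Q4 (k = 4).
sum of item variances = 1.12 + 1.39 + 2.25 + 0.98 = 5.74
total variance = 5.74 + 2 × 2.71 = 11.16
α (item deleted) = (4/3)·(1 − 5.74/11.16) = 0.65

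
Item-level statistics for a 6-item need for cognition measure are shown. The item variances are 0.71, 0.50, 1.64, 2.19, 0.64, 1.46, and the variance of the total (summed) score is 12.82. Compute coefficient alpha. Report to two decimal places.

coefficient alpha = 0.53

sum of item variances = 0.71 + 0.50 + 1.64 + 2.19 + 0.64 + 1.46 = 7.14
α = (k/(k−1))·(1 − sum of item variances/Var(T)) = (6/5)·(1 − 7.14/12.82) = 0.53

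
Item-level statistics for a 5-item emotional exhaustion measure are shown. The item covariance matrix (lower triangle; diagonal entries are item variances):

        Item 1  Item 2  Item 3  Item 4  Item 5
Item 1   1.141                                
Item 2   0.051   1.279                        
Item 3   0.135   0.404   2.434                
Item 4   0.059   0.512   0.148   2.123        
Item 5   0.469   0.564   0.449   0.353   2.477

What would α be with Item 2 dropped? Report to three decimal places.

α = 0.377

Remaining items: Item 1, Item 3, Item 4, Item 5 (k = 4).
Σσ²ᵢ = 1.141 + 2.434 + 2.123 + 2.477 = 8.175
σ²_total = 8.175 + 2 × 1.613 = 11.401
α (item deleted) = (4/3)·(1 − 8.175/11.401) = 0.377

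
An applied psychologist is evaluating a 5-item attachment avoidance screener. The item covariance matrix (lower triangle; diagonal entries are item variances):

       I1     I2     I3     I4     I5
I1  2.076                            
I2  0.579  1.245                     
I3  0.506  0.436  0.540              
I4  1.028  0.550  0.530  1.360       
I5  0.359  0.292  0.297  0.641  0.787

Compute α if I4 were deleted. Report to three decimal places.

Remaining items: I1, I2, I3, I5 (k = 4).
sum of item variances = 2.076 + 1.245 + 0.540 + 0.787 = 4.648
σ²_T = 4.648 + 2 × 2.469 = 9.586
α (item deleted) = (4/3)·(1 − 4.648/9.586) = 0.687

α = 0.687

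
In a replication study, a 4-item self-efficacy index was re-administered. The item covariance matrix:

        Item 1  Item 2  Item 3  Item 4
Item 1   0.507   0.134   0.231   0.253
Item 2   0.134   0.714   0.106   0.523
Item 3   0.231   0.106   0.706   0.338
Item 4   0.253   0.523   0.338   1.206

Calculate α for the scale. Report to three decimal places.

α = 0.671

Σσᵢ² = 0.507 + 0.714 + 0.706 + 1.206 = 3.133
Sum of the distinct covariances = 1.585
σ²_total = 3.133 + 2 × 1.585 = 6.303
α = (k/(k−1))·(1 − Σσᵢ²/σ²_total) = (4/3)·(1 − 3.133/6.303) = 0.671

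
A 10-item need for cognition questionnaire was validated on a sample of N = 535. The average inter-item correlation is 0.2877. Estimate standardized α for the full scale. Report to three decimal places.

standardized α = 0.802

Standardized α = k·r̄ / (1 + (k−1)·r̄) = 10 × 0.2877 / (1 + 9 × 0.2877)
  = 2.8770 / 3.5893 = 0.802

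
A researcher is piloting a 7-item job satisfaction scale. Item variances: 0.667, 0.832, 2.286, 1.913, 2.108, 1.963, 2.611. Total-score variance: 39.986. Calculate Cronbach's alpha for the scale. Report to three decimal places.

ΣVar(i) = 0.667 + 0.832 + 2.286 + 1.913 + 2.108 + 1.963 + 2.611 = 12.380
α = (k/(k−1))·(1 − ΣVar(i)/σ²_total) = (7/6)·(1 − 12.380/39.986) = 0.805

α = 0.805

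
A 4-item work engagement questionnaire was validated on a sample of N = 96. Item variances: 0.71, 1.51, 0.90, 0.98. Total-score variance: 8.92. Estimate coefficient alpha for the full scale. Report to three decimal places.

coefficient alpha = 0.720

sum of item variances = 0.71 + 1.51 + 0.90 + 0.98 = 4.10
α = (k/(k−1))·(1 − sum of item variances/σ²_total) = (4/3)·(1 − 4.10/8.92) = 0.720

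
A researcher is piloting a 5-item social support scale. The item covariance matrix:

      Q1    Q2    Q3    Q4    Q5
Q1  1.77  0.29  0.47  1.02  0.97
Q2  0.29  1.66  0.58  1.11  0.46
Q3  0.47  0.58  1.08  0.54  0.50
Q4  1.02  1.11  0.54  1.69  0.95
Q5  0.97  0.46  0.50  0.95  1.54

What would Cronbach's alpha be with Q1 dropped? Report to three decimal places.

Remaining items: Q2, Q3, Q4, Q5 (k = 4).
sum of item variances = 1.66 + 1.08 + 1.69 + 1.54 = 5.97
σ²_T = 5.97 + 2 × 4.14 = 14.25
α (item deleted) = (4/3)·(1 − 5.97/14.25) = 0.775

α = 0.775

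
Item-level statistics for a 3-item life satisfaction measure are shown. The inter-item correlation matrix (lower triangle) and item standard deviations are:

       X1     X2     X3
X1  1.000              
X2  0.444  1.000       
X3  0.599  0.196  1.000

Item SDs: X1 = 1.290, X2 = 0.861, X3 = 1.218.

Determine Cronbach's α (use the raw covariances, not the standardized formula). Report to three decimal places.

Cronbach's α = 0.686

Σσ²ᵢ = 1.290² + 0.861² + 1.218² = 3.8889
Covariances σ_ij = r_ij · s_i · s_j:
  σ(X1,X2) = 0.444 × 1.290 × 0.861 = 0.4931
  σ(X1,X3) = 0.599 × 1.290 × 1.218 = 0.9412
  σ(X2,X3) = 0.196 × 0.861 × 1.218 = 0.2055
σ²_T = Σσ²ᵢ + 2·Σσ_ij = 3.8889 + 2 × 1.6398 = 7.1685
α = (3/2)·(1 − 3.8889/7.1685) = 0.686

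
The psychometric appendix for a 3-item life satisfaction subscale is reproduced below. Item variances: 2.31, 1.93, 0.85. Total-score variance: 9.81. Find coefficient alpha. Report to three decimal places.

Σσᵢ² = 2.31 + 1.93 + 0.85 = 5.09
α = (k/(k−1))·(1 − Σσᵢ²/Var(T)) = (3/2)·(1 − 5.09/9.81) = 0.722

coefficient alpha = 0.722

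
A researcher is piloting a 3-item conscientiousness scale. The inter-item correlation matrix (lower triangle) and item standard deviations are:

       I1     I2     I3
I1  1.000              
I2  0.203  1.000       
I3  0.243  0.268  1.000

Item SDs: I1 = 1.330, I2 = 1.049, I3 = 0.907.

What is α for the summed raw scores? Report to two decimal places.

α = 0.47

Σσ²ᵢ = 1.330² + 1.049² + 0.907² = 3.6919
Covariances σ_ij = r_ij · s_i · s_j:
  σ(I1,I2) = 0.203 × 1.330 × 1.049 = 0.2832
  σ(I1,I3) = 0.243 × 1.330 × 0.907 = 0.2931
  σ(I2,I3) = 0.268 × 1.049 × 0.907 = 0.2550
σ²_T = Σσ²ᵢ + 2·Σσ_ij = 3.6919 + 2 × 0.8313 = 5.3545
α = (3/2)·(1 − 3.6919/5.3545) = 0.47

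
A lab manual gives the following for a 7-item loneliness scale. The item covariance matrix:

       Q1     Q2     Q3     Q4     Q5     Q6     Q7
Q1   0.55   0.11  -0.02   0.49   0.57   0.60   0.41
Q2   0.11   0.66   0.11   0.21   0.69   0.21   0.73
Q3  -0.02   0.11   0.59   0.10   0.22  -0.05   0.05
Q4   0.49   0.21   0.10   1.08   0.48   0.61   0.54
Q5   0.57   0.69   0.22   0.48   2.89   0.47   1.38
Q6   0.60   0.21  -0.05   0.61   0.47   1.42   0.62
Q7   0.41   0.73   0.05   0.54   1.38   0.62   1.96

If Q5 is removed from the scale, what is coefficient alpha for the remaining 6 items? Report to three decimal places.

α = 0.722

Remaining items: Q1, Q2, Q3, Q4, Q6, Q7 (k = 6).
sum of item variances = 0.55 + 0.66 + 0.59 + 1.08 + 1.42 + 1.96 = 6.26
Var(T) = 6.26 + 2 × 4.72 = 15.70
α (item deleted) = (6/5)·(1 − 6.26/15.70) = 0.722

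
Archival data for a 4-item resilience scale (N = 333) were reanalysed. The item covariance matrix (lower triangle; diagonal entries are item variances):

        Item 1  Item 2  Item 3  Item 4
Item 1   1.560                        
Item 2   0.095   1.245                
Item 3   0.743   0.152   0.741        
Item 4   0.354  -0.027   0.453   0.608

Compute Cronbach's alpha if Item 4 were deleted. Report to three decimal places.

Remaining items: Item 1, Item 2, Item 3 (k = 3).
ΣVar(i) = 1.560 + 1.245 + 0.741 = 3.546
σ²_T = 3.546 + 2 × 0.990 = 5.526
α (item deleted) = (3/2)·(1 − 3.546/5.526) = 0.537

α = 0.537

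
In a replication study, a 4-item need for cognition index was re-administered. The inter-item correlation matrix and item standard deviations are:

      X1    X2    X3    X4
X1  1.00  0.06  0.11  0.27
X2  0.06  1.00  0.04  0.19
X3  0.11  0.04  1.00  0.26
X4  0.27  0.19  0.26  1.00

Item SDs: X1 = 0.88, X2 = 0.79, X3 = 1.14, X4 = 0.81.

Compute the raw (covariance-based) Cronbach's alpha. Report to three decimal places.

Σσ²ᵢ = 0.88² + 0.79² + 1.14² + 0.81² = 3.3542
Covariances σ_ij = r_ij · s_i · s_j:
  σ(X1,X2) = 0.06 × 0.88 × 0.79 = 0.0417
  σ(X1,X3) = 0.11 × 0.88 × 1.14 = 0.1104
  σ(X1,X4) = 0.27 × 0.88 × 0.81 = 0.1925
  σ(X2,X3) = 0.04 × 0.79 × 1.14 = 0.0360
  σ(X2,X4) = 0.19 × 0.79 × 0.81 = 0.1216
  σ(X3,X4) = 0.26 × 1.14 × 0.81 = 0.2401
σ²_T = Σσ²ᵢ + 2·Σσ_ij = 3.3542 + 2 × 0.7423 = 4.8388
α = (4/3)·(1 − 3.3542/4.8388) = 0.409

α = 0.409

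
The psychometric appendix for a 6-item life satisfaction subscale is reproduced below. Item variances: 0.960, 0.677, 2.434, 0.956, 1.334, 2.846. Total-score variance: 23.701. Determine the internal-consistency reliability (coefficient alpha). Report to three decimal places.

coefficient alpha = 0.734

Σσᵢ² = 0.960 + 0.677 + 2.434 + 0.956 + 1.334 + 2.846 = 9.207
α = (k/(k−1))·(1 − Σσᵢ²/σ²_total) = (6/5)·(1 − 9.207/23.701) = 0.734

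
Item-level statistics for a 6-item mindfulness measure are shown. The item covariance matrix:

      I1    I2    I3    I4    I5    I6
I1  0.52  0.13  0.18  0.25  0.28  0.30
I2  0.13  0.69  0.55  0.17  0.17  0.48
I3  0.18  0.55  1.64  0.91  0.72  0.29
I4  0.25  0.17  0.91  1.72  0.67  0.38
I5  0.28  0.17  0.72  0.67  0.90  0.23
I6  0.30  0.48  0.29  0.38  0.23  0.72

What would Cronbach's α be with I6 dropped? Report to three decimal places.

Remaining items: I1, I2, I3, I4, I5 (k = 5).
Σσ²ᵢ = 0.52 + 0.69 + 1.64 + 1.72 + 0.90 = 5.47
total variance = 5.47 + 2 × 4.03 = 13.53
α (item deleted) = (5/4)·(1 − 5.47/13.53) = 0.745

α = 0.745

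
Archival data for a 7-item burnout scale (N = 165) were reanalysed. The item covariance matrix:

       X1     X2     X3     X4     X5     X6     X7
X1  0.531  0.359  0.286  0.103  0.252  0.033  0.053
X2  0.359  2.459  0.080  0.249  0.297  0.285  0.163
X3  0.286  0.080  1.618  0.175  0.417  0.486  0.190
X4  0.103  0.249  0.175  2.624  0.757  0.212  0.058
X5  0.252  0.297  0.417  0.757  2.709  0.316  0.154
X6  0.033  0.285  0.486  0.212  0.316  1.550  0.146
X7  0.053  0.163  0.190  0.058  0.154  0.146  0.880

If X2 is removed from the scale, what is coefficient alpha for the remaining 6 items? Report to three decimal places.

Remaining items: X1, X3, X4, X5, X6, X7 (k = 6).
Σσ²ᵢ = 0.531 + 1.618 + 2.624 + 2.709 + 1.550 + 0.880 = 9.912
σ²_total = 9.912 + 2 × 3.638 = 17.188
α (item deleted) = (6/5)·(1 − 9.912/17.188) = 0.508

coefficient alpha = 0.508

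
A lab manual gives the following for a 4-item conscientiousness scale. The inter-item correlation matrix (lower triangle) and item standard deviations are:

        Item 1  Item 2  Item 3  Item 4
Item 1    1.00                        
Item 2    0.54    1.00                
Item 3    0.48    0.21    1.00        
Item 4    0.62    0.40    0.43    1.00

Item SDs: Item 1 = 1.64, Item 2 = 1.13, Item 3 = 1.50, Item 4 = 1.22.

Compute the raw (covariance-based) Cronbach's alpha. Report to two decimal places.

Σσ²ᵢ = 1.64² + 1.13² + 1.50² + 1.22² = 7.7049
Covariances σ_ij = r_ij · s_i · s_j:
  σ(Item 1,Item 2) = 0.54 × 1.64 × 1.13 = 1.0007
  σ(Item 1,Item 3) = 0.48 × 1.64 × 1.50 = 1.1808
  σ(Item 1,Item 4) = 0.62 × 1.64 × 1.22 = 1.2405
  σ(Item 2,Item 3) = 0.21 × 1.13 × 1.50 = 0.3559
  σ(Item 2,Item 4) = 0.40 × 1.13 × 1.22 = 0.5514
  σ(Item 3,Item 4) = 0.43 × 1.50 × 1.22 = 0.7869
σ²_T = Σσ²ᵢ + 2·Σσ_ij = 7.7049 + 2 × 5.1162 = 17.9373
α = (4/3)·(1 − 7.7049/17.9373) = 0.76

α = 0.76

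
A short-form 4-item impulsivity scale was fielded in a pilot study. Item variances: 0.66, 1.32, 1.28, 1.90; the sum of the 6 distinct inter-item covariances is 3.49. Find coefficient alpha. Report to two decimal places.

ΣVar(i) = 0.66 + 1.32 + 1.28 + 1.90 = 5.16
Sum of distinct covariances = 3.49
σ²_total = ΣVar(i) + 2·Σcov = 5.16 + 2 × 3.49 = 12.14
α = (4/3)·(1 − 5.16/12.14) = 0.77

α = 0.77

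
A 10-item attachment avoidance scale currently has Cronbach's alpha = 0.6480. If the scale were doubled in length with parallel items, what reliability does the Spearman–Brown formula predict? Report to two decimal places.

Length factor m = 2
α' = m·α / (1 + (m−1)·α)
   = 2 × 0.6480 / (1 + (2 − 1) × 0.6480)
   = 1.2960 / 1.6480 = 0.79

predicted reliability = 0.79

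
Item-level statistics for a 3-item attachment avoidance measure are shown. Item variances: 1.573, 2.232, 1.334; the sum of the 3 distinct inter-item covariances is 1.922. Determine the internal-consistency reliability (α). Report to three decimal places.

α = 0.642

Σσ²ᵢ = 1.573 + 2.232 + 1.334 = 5.139
Sum of distinct covariances = 1.922
Var(T) = Σσ²ᵢ + 2·Σcov = 5.139 + 2 × 1.922 = 8.983
α = (3/2)·(1 − 5.139/8.983) = 0.642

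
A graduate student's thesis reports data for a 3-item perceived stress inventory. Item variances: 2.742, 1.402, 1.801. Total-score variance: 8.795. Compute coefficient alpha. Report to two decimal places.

ΣVar(i) = 2.742 + 1.402 + 1.801 = 5.945
α = (k/(k−1))·(1 − ΣVar(i)/total variance) = (3/2)·(1 − 5.945/8.795) = 0.49

α = 0.49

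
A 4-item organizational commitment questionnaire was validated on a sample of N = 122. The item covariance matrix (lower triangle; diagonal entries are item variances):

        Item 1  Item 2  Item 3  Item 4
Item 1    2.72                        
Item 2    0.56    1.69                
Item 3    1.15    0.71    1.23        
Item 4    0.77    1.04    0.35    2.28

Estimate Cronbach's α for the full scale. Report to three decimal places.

α = 0.715

Σσ²ᵢ = 2.72 + 1.69 + 1.23 + 2.28 = 7.92
Sum of the distinct covariances = 4.58
σ²_T = 7.92 + 2 × 4.58 = 17.08
α = (k/(k−1))·(1 − Σσ²ᵢ/σ²_T) = (4/3)·(1 − 7.92/17.08) = 0.715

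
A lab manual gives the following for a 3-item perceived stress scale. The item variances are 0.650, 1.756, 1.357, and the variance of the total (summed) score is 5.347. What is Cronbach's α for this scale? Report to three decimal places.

ΣVar(i) = 0.650 + 1.756 + 1.357 = 3.763
α = (k/(k−1))·(1 − ΣVar(i)/σ²_total) = (3/2)·(1 − 3.763/5.347) = 0.444

α = 0.444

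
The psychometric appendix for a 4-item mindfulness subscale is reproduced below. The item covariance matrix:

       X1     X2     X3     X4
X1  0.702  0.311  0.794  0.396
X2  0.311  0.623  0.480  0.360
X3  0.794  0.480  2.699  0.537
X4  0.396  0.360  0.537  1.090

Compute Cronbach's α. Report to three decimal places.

Σσ²ᵢ = 0.702 + 0.623 + 2.699 + 1.090 = 5.114
Σ_{i<j} σ_ij = 2.878
σ²_total = 5.114 + 2 × 2.878 = 10.870
α = (k/(k−1))·(1 − Σσ²ᵢ/σ²_total) = (4/3)·(1 − 5.114/10.870) = 0.706

Cronbach's α = 0.706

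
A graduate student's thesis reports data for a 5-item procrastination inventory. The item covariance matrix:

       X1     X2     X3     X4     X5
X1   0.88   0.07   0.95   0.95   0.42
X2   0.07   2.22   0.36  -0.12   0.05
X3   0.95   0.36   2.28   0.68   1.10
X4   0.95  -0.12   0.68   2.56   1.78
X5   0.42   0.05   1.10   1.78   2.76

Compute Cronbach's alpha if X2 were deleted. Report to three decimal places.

α = 0.775

Remaining items: X1, X3, X4, X5 (k = 4).
sum of item variances = 0.88 + 2.28 + 2.56 + 2.76 = 8.48
Var(T) = 8.48 + 2 × 5.88 = 20.24
α (item deleted) = (4/3)·(1 − 8.48/20.24) = 0.775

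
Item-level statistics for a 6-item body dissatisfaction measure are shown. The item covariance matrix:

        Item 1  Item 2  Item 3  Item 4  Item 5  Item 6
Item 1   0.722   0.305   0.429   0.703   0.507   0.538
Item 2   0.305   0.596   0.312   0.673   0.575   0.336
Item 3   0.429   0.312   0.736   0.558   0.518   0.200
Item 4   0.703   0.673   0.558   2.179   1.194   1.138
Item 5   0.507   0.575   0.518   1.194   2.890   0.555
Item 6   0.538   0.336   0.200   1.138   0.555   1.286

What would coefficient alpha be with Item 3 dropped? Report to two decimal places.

Remaining items: Item 1, Item 2, Item 4, Item 5, Item 6 (k = 5).
Σσᵢ² = 0.722 + 0.596 + 2.179 + 2.890 + 1.286 = 7.673
total variance = 7.673 + 2 × 6.524 = 20.721
α (item deleted) = (5/4)·(1 − 7.673/20.721) = 0.79

coefficient alpha = 0.79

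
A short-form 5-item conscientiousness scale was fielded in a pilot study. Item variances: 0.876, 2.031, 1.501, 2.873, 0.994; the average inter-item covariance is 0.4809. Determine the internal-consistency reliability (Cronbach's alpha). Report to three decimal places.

Σσ²ᵢ = 0.876 + 2.031 + 1.501 + 2.873 + 0.994 = 8.275
Sum of the 10 distinct covariances = 10 × 0.4809 = 4.8090
σ²_total = Σσ²ᵢ + 2·Σcov = 8.275 + 2 × 4.8090 = 17.8930
α = (5/4)·(1 − 8.275/17.8930) = 0.672

α = 0.672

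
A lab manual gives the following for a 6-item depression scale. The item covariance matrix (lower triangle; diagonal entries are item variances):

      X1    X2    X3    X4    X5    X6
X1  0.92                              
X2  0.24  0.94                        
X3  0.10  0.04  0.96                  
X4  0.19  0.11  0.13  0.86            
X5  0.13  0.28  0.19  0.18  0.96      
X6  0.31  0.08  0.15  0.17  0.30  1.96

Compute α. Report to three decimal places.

α = 0.529

ΣVar(i) = 0.92 + 0.94 + 0.96 + 0.86 + 0.96 + 1.96 = 6.60
Sum of the distinct covariances = 2.60
σ²_total = 6.60 + 2 × 2.60 = 11.80
α = (k/(k−1))·(1 − ΣVar(i)/σ²_total) = (6/5)·(1 − 6.60/11.80) = 0.529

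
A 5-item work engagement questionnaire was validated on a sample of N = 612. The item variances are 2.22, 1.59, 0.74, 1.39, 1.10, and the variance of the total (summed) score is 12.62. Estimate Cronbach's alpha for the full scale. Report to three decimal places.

α = 0.553

ΣVar(i) = 2.22 + 1.59 + 0.74 + 1.39 + 1.10 = 7.04
α = (k/(k−1))·(1 − ΣVar(i)/σ²_total) = (5/4)·(1 − 7.04/12.62) = 0.553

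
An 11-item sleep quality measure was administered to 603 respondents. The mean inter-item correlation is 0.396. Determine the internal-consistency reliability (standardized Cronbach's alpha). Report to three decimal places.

Standardized α = k·r̄ / (1 + (k−1)·r̄) = 11 × 0.396 / (1 + 10 × 0.396)
  = 4.3560 / 4.9600 = 0.878

α = 0.878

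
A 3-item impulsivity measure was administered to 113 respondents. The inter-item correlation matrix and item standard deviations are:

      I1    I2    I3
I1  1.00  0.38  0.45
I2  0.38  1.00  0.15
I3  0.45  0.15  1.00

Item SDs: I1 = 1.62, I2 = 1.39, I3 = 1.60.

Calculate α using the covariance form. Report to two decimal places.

α = 0.60

Σσ²ᵢ = 1.62² + 1.39² + 1.60² = 7.1165
Covariances σ_ij = r_ij · s_i · s_j:
  σ(I1,I2) = 0.38 × 1.62 × 1.39 = 0.8557
  σ(I1,I3) = 0.45 × 1.62 × 1.60 = 1.1664
  σ(I2,I3) = 0.15 × 1.39 × 1.60 = 0.3336
σ²_T = Σσ²ᵢ + 2·Σσ_ij = 7.1165 + 2 × 2.3557 = 11.8279
α = (3/2)·(1 − 7.1165/11.8279) = 0.60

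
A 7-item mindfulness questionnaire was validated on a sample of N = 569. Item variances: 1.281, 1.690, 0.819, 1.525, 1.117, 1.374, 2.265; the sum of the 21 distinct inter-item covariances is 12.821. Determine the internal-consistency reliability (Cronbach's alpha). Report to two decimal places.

Σσ²ᵢ = 1.281 + 1.690 + 0.819 + 1.525 + 1.117 + 1.374 + 2.265 = 10.071
Sum of distinct covariances = 12.821
Var(T) = Σσ²ᵢ + 2·Σcov = 10.071 + 2 × 12.821 = 35.713
α = (7/6)·(1 − 10.071/35.713) = 0.84

α = 0.84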